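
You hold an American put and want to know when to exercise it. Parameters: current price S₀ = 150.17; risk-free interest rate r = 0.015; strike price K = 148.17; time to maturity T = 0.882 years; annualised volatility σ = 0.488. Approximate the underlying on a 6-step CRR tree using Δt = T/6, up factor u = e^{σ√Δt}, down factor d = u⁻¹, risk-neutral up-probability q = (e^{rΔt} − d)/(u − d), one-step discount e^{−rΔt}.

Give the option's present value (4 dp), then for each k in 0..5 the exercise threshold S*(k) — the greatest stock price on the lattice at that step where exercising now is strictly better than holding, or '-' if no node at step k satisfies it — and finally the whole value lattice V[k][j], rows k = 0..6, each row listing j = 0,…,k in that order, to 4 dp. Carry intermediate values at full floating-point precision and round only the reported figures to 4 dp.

price = 24.3033
boundary = - - - 85.6665 103.2924 85.6665
tree:
24.3033
34.6129 12.2797
47.5650 19.5272 3.8042
62.5035 30.2023 7.0503 0.0000
77.1217 44.8776 13.0661 0.0000 0.0000
89.2454 62.5035 24.2152 0.0000 0.0000 0.0000
99.3004 77.1217 44.8776 0.0000 0.0000 0.0000 0.0000

Δt=0.14700  u=1.20575  d=0.82936  q=0.45923  discount=0.99780
step 6 (expiry): payoffs max(K−S,0) = 99.3004 77.1217 44.8776 0.0000 0.0000 0.0000 0.0000
step 5: (k=5,j=0): S=58.9246, (K−S)⁺=89.2454, hold=88.9191 ⇒ V=89.2454 exercise | (k=5,j=1): S=85.6665, (K−S)⁺=62.5035, hold=62.1771 ⇒ V=62.5035 exercise | (k=5,j=2): S=124.5449, (K−S)⁺=23.6251, hold=24.2152 ⇒ V=24.2152 continue | (k=5,j=3): S=181.0675, (K−S)⁺=0.0000, hold=0.0000 ⇒ V=0.0000 continue | (k=5,j=4): S=263.2421, (K−S)⁺=0.0000, hold=0.0000 ⇒ V=0.0000 continue | (k=5,j=5): S=382.7102, (K−S)⁺=0.0000, hold=0.0000 ⇒ V=0.0000 continue  boundary S*=85.6665
step 4: (k=4,j=0): S=71.0483, (K−S)⁺=77.1217, hold=76.7953 ⇒ V=77.1217 exercise | (k=4,j=1): S=103.2924, (K−S)⁺=44.8776, hold=44.8216 ⇒ V=44.8776 exercise | (k=4,j=2): S=150.1700, (K−S)⁺=0.0000, hold=13.0661 ⇒ V=13.0661 continue | (k=4,j=3): S=218.3222, (K−S)⁺=0.0000, hold=0.0000 ⇒ V=0.0000 continue | (k=4,j=4): S=317.4042, (K−S)⁺=0.0000, hold=0.0000 ⇒ V=0.0000 continue  boundary S*=103.2924
step 3: (k=3,j=0): S=85.6665, (K−S)⁺=62.5035, hold=62.1771 ⇒ V=62.5035 exercise | (k=3,j=1): S=124.5449, (K−S)⁺=23.6251, hold=30.2023 ⇒ V=30.2023 continue | (k=3,j=2): S=181.0675, (K−S)⁺=0.0000, hold=7.0503 ⇒ V=7.0503 continue | (k=3,j=3): S=263.2421, (K−S)⁺=0.0000, hold=0.0000 ⇒ V=0.0000 continue  boundary S*=85.6665
step 2: (k=2,j=0): S=103.2924, (K−S)⁺=44.8776, hold=47.5650 ⇒ V=47.5650 continue | (k=2,j=1): S=150.1700, (K−S)⁺=0.0000, hold=19.5272 ⇒ V=19.5272 continue | (k=2,j=2): S=218.3222, (K−S)⁺=0.0000, hold=3.8042 ⇒ V=3.8042 continue  boundary S*=-
step 1: (k=1,j=0): S=124.5449, (K−S)⁺=23.6251, hold=34.6129 ⇒ V=34.6129 continue | (k=1,j=1): S=181.0675, (K−S)⁺=0.0000, hold=12.2797 ⇒ V=12.2797 continue  boundary S*=-
step 0: (k=0,j=0): S=150.1700, (K−S)⁺=0.0000, hold=24.3033 ⇒ V=24.3033 continue  boundary S*=-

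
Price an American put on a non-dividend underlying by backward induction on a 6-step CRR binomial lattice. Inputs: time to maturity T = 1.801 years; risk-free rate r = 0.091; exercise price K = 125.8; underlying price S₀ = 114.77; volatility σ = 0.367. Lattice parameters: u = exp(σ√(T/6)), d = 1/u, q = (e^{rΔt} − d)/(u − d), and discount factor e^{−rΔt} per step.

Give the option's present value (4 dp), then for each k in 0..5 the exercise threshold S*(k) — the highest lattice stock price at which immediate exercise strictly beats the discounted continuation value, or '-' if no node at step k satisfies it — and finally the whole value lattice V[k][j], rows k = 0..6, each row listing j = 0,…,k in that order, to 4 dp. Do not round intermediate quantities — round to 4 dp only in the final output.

Δt=0.30017, u=1.22271, d=0.81786, q=0.51830, disc=e^(-rΔt)=0.97305
k=6 terminal: V=max(K-S,0) → 91.4532 74.4508 49.0318 11.0300 0.0000 0.0000 0.0000
k=5: j=0 S=41.9962 intr=83.8038 cont=80.4140 V=83.8038[EX]; j=1 S=62.7852 intr=63.0148 cont=59.6250 V=63.0148[EX]; j=2 S=93.8652 intr=31.9348 cont=28.5450 V=31.9348[EX]; j=3 S=140.3305 intr=0.0000 cont=5.1700 V=5.1700[hold]; j=4 S=209.7969 intr=0.0000 cont=0.0000 V=0.0000[hold]; j=5 S=313.6508 intr=0.0000 cont=0.0000 V=0.0000[hold]  S*(5)=93.8652
k=4: j=0 S=51.3492 intr=74.4508 cont=71.0610 V=74.4508[EX]; j=1 S=76.7682 intr=49.0318 cont=45.6421 V=49.0318[EX]; j=2 S=114.7700 intr=11.0300 cont=17.5759 V=17.5759[hold]; j=3 S=171.5835 intr=0.0000 cont=2.4233 V=2.4233[hold]; j=4 S=256.5209 intr=0.0000 cont=0.0000 V=0.0000[hold]  S*(4)=76.7682
k=3: j=0 S=62.7852 intr=63.0148 cont=59.6250 V=63.0148[EX]; j=1 S=93.8652 intr=31.9348 cont=31.8463 V=31.9348[EX]; j=2 S=140.3305 intr=0.0000 cont=9.4603 V=9.4603[hold]; j=3 S=209.7969 intr=0.0000 cont=1.1358 V=1.1358[hold]  S*(3)=93.8652
k=2: j=0 S=76.7682 intr=49.0318 cont=45.6421 V=49.0318[EX]; j=1 S=114.7700 intr=11.0300 cont=19.7396 V=19.7396[hold]; j=2 S=171.5835 intr=0.0000 cont=5.0071 V=5.0071[hold]  S*(2)=76.7682
k=1: j=0 S=93.8652 intr=31.9348 cont=32.9376 V=32.9376[hold]; j=1 S=140.3305 intr=0.0000 cont=11.7776 V=11.7776[hold]  S*(1)=-
k=0: j=0 S=114.7700 intr=11.0300 cont=21.3784 V=21.3784[hold]  S*(0)=-

price = 21.3784
boundary = - - 76.7682 93.8652 76.7682 93.8652
tree:
21.3784
32.9376 11.7776
49.0318 19.7396 5.0071
63.0148 31.9348 9.4603 1.1358
74.4508 49.0318 17.5759 2.4233 0.0000
83.8038 63.0148 31.9348 5.1700 0.0000 0.0000
91.4532 74.4508 49.0318 11.0300 0.0000 0.0000 0.0000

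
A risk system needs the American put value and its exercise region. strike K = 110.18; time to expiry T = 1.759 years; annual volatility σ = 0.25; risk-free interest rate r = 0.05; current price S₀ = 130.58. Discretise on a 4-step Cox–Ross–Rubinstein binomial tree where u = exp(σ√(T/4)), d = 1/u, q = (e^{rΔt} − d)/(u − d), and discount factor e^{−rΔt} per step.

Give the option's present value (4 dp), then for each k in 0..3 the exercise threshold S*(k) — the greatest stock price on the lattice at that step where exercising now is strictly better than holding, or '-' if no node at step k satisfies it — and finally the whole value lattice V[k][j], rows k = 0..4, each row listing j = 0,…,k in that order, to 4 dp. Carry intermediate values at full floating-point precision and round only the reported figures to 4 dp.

price = 5.6180
boundary = - - - 79.4107
tree:
5.6180
10.2778 1.6464
18.2112 3.5460 0.0000
30.7693 7.6376 0.0000 0.0000
42.9009 16.4500 0.0000 0.0000 0.0000

params: Δt=0.43975 u=1.18032 d=0.84723 q=0.52539 e^(-rΔt)=0.97825
t_4 payoffs: 42.9009 16.4500 0.0000 0.0000 0.0000
t_3: node(3,0) S=79.4107 payoff=30.7693 vs cont=28.3731 → 30.7693 [stop]  node(3,1) S=110.6312 payoff=0.0000 vs cont=7.6376 → 7.6376 [wait]  node(3,2) S=154.1260 payoff=0.0000 vs cont=0.0000 → 0.0000 [wait]  node(3,3) S=214.7208 payoff=0.0000 vs cont=0.0000 → 0.0000 [wait]  ⇒ S*(3)=79.4107
t_2: node(2,0) S=93.7300 payoff=16.4500 vs cont=18.2112 → 18.2112 [wait]  node(2,1) S=130.5800 payoff=0.0000 vs cont=3.5460 → 3.5460 [wait]  node(2,2) S=181.9177 payoff=0.0000 vs cont=0.0000 → 0.0000 [wait]  ⇒ S*(2)=-
t_1: node(1,0) S=110.6312 payoff=0.0000 vs cont=10.2778 → 10.2778 [wait]  node(1,1) S=154.1260 payoff=0.0000 vs cont=1.6464 → 1.6464 [wait]  ⇒ S*(1)=-
t_0: node(0,0) S=130.5800 payoff=0.0000 vs cont=5.6180 → 5.6180 [wait]  ⇒ S*(0)=-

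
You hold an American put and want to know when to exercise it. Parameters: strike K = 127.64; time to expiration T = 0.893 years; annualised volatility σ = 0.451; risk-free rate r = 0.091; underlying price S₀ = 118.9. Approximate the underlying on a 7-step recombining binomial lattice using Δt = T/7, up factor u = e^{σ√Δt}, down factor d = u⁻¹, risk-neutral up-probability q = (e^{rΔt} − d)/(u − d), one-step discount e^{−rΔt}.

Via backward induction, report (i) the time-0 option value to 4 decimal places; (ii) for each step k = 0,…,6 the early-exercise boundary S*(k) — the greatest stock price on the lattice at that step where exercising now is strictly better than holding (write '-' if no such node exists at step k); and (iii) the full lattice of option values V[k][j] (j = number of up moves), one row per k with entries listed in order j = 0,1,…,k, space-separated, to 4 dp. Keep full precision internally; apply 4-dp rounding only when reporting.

price = 21.0914
boundary = - - 86.1521 73.3344 86.1521 73.3344 86.1521
tree:
21.0914
30.1137 12.4167
41.4879 19.2607 5.7519
54.3056 28.8751 9.9409 1.6292
65.2163 41.4879 16.7338 3.2697 0.0000
74.5037 54.3056 27.1279 6.5621 0.0000 0.0000
82.4093 65.2163 41.4879 13.1695 0.0000 0.0000 0.0000
89.1387 74.5037 54.3056 26.4299 0.0000 0.0000 0.0000 0.0000

Δt=0.12757, u=1.17478, d=0.85122, q=0.49590, disc=e^(-rΔt)=0.98846
k=7 terminal: V=max(K-S,0) → 89.1387 74.5037 54.3056 26.4299 0.0000 0.0000 0.0000 0.0000
k=6: j=0 S=45.2307 intr=82.4093 cont=80.9361 V=82.4093[EX]; j=1 S=62.4237 intr=65.2163 cont=63.7431 V=65.2163[EX]; j=2 S=86.1521 intr=41.4879 cont=40.0147 V=41.4879[EX]; j=3 S=118.9000 intr=8.7400 cont=13.1695 V=13.1695[hold]; j=4 S=164.0960 intr=0.0000 cont=0.0000 V=0.0000[hold]; j=5 S=226.4717 intr=0.0000 cont=0.0000 V=0.0000[hold]; j=6 S=312.5576 intr=0.0000 cont=0.0000 V=0.0000[hold]  S*(6)=86.1521
k=5: j=0 S=53.1363 intr=74.5037 cont=73.0304 V=74.5037[EX]; j=1 S=73.3344 intr=54.3056 cont=52.8324 V=54.3056[EX]; j=2 S=101.2101 intr=26.4299 cont=27.1279 V=27.1279[hold]; j=3 S=139.6818 intr=0.0000 cont=6.5621 V=6.5621[hold]; j=4 S=192.7773 intr=0.0000 cont=0.0000 V=0.0000[hold]; j=5 S=266.0554 intr=0.0000 cont=0.0000 V=0.0000[hold]  S*(5)=73.3344
k=4: j=0 S=62.4237 intr=65.2163 cont=63.7431 V=65.2163[EX]; j=1 S=86.1521 intr=41.4879 cont=40.3569 V=41.4879[EX]; j=2 S=118.9000 intr=8.7400 cont=16.7338 V=16.7338[hold]; j=3 S=164.0960 intr=0.0000 cont=3.2697 V=3.2697[hold]; j=4 S=226.4717 intr=0.0000 cont=0.0000 V=0.0000[hold]  S*(4)=86.1521
k=3: j=0 S=73.3344 intr=54.3056 cont=52.8324 V=54.3056[EX]; j=1 S=101.2101 intr=26.4299 cont=28.8751 V=28.8751[hold]; j=2 S=139.6818 intr=0.0000 cont=9.9409 V=9.9409[hold]; j=3 S=192.7773 intr=0.0000 cont=1.6292 V=1.6292[hold]  S*(3)=73.3344
k=2: j=0 S=86.1521 intr=41.4879 cont=41.2133 V=41.4879[EX]; j=1 S=118.9000 intr=8.7400 cont=19.2607 V=19.2607[hold]; j=2 S=164.0960 intr=0.0000 cont=5.7519 V=5.7519[hold]  S*(2)=86.1521
k=1: j=0 S=101.2101 intr=26.4299 cont=30.1137 V=30.1137[hold]; j=1 S=139.6818 intr=0.0000 cont=12.4167 V=12.4167[hold]  S*(1)=-
k=0: j=0 S=118.9000 intr=8.7400 cont=21.0914 V=21.0914[hold]  S*(0)=-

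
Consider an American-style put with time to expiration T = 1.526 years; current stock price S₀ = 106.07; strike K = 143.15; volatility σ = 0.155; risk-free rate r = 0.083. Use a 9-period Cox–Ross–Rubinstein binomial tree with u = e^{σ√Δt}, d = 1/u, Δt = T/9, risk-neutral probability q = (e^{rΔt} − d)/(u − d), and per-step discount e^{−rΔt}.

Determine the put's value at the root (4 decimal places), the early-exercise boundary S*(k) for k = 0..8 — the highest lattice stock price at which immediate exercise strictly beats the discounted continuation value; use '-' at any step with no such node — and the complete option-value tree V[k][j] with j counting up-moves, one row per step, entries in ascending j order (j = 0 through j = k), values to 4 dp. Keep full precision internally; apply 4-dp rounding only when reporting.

price = 37.0800
boundary = 106.0700 113.0606 120.5119 128.4543 120.5119 128.4543 120.5119 128.4543 136.9201
tree:
37.0800
43.6384 30.0894
49.7912 37.0800 22.6381
55.5636 43.6384 30.0894 14.6957
60.9791 49.7912 37.0800 22.6381 7.9274
66.0598 55.5636 43.6384 30.0894 14.6957 3.5093
70.8263 60.9791 49.7912 37.0800 22.6381 7.3282 0.9935
75.2981 66.0598 55.5636 43.6384 30.0894 14.6957 2.4878 0.0000
79.4934 70.8263 60.9791 49.7912 37.0800 22.6381 6.2299 0.0000 0.0000
83.4293 75.2981 66.0598 55.5636 43.6384 30.0894 14.6957 0.0000 0.0000 0.0000

Δt=0.16956, u=1.06591, d=0.93817, q=0.59500, disc=e^(-rΔt)=0.98603
k=9 terminal: V=max(K-S,0) → 83.4293 75.2981 66.0598 55.5636 43.6384 30.0894 14.6957 0.0000 0.0000 0.0000
k=8: j=0 S=63.6566 intr=79.4934 cont=77.4929 V=79.4934[EX]; j=1 S=72.3237 intr=70.8263 cont=68.8258 V=70.8263[EX]; j=2 S=82.1709 intr=60.9791 cont=58.9787 V=60.9791[EX]; j=3 S=93.3588 intr=49.7912 cont=47.7907 V=49.7912[EX]; j=4 S=106.0700 intr=37.0800 cont=35.0795 V=37.0800[EX]; j=5 S=120.5119 intr=22.6381 cont=20.6377 V=22.6381[EX]; j=6 S=136.9201 intr=6.2299 cont=5.8686 V=6.2299[EX]; j=7 S=155.5623 intr=0.0000 cont=0.0000 V=0.0000[hold]; j=8 S=176.7428 intr=0.0000 cont=0.0000 V=0.0000[hold]  S*(8)=136.9201
k=7: j=0 S=67.8519 intr=75.2981 cont=73.2976 V=75.2981[EX]; j=1 S=77.0902 intr=66.0598 cont=64.0593 V=66.0598[EX]; j=2 S=87.5864 intr=55.5636 cont=53.5632 V=55.5636[EX]; j=3 S=99.5116 intr=43.6384 cont=41.6379 V=43.6384[EX]; j=4 S=113.0606 intr=30.0894 cont=28.0890 V=30.0894[EX]; j=5 S=128.4543 intr=14.6957 cont=12.6953 V=14.6957[EX]; j=6 S=145.9439 intr=0.0000 cont=2.4878 V=2.4878[hold]; j=7 S=165.8147 intr=0.0000 cont=0.0000 V=0.0000[hold]  S*(7)=128.4543
k=6: j=0 S=72.3237 intr=70.8263 cont=68.8258 V=70.8263[EX]; j=1 S=82.1709 intr=60.9791 cont=58.9787 V=60.9791[EX]; j=2 S=93.3588 intr=49.7912 cont=47.7907 V=49.7912[EX]; j=3 S=106.0700 intr=37.0800 cont=35.0795 V=37.0800[EX]; j=4 S=120.5119 intr=22.6381 cont=20.6377 V=22.6381[EX]; j=5 S=136.9201 intr=6.2299 cont=7.3282 V=7.3282[hold]; j=6 S=155.5623 intr=0.0000 cont=0.9935 V=0.9935[hold]  S*(6)=120.5119
k=5: j=0 S=77.0902 intr=66.0598 cont=64.0593 V=66.0598[EX]; j=1 S=87.5864 intr=55.5636 cont=53.5632 V=55.5636[EX]; j=2 S=99.5116 intr=43.6384 cont=41.6379 V=43.6384[EX]; j=3 S=113.0606 intr=30.0894 cont=28.0890 V=30.0894[EX]; j=4 S=128.4543 intr=14.6957 cont=13.3396 V=14.6957[EX]; j=5 S=145.9439 intr=0.0000 cont=3.5093 V=3.5093[hold]  S*(5)=128.4543
k=4: j=0 S=82.1709 intr=60.9791 cont=58.9787 V=60.9791[EX]; j=1 S=93.3588 intr=49.7912 cont=47.7907 V=49.7912[EX]; j=2 S=106.0700 intr=37.0800 cont=35.0795 V=37.0800[EX]; j=3 S=120.5119 intr=22.6381 cont=20.6377 V=22.6381[EX]; j=4 S=136.9201 intr=6.2299 cont=7.9274 V=7.9274[hold]  S*(4)=120.5119
k=3: j=0 S=87.5864 intr=55.5636 cont=53.5632 V=55.5636[EX]; j=1 S=99.5116 intr=43.6384 cont=41.6379 V=43.6384[EX]; j=2 S=113.0606 intr=30.0894 cont=28.0890 V=30.0894[EX]; j=3 S=128.4543 intr=14.6957 cont=13.6912 V=14.6957[EX]  S*(3)=128.4543
k=2: j=0 S=93.3588 intr=49.7912 cont=47.7907 V=49.7912[EX]; j=1 S=106.0700 intr=37.0800 cont=35.0795 V=37.0800[EX]; j=2 S=120.5119 intr=22.6381 cont=20.6377 V=22.6381[EX]  S*(2)=120.5119
k=1: j=0 S=99.5116 intr=43.6384 cont=41.6379 V=43.6384[EX]; j=1 S=113.0606 intr=30.0894 cont=28.0890 V=30.0894[EX]  S*(1)=113.0606
k=0: j=0 S=106.0700 intr=37.0800 cont=35.0795 V=37.0800[EX]  S*(0)=106.0700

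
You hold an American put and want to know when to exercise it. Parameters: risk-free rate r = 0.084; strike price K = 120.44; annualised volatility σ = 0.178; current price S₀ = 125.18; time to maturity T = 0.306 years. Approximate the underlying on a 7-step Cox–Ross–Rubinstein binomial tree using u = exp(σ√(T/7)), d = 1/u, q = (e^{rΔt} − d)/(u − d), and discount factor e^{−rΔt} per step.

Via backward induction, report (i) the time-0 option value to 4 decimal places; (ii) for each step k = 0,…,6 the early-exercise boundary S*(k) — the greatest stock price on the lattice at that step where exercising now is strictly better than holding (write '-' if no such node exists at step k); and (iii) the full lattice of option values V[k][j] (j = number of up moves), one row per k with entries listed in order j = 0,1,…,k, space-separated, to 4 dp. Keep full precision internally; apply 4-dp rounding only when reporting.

price = 1.9069
boundary = - - - 111.9558 107.8658 111.9558 116.2009
tree:
1.9069
3.2502 0.7762
5.3615 1.4745 0.1869
8.4842 2.7392 0.4078 0.0000
12.5742 4.9328 0.8900 0.0000 0.0000
16.5148 8.4842 1.9424 0.0000 0.0000 0.0000
20.3114 12.5742 4.2391 0.0000 0.0000 0.0000 0.0000
23.9693 16.5148 8.4842 0.0000 0.0000 0.0000 0.0000 0.0000

Δt=0.04371, u=1.03792, d=0.96347, q=0.54011, disc=e^(-rΔt)=0.99633
k=7 terminal: V=max(K-S,0) → 23.9693 16.5148 8.4842 0.0000 0.0000 0.0000 0.0000 0.0000
k=6: j=0 S=100.1286 intr=20.3114 cont=19.8699 V=20.3114[EX]; j=1 S=107.8658 intr=12.5742 cont=12.1327 V=12.5742[EX]; j=2 S=116.2009 intr=4.2391 cont=3.8875 V=4.2391[EX]; j=3 S=125.1800 intr=0.0000 cont=0.0000 V=0.0000[hold]; j=4 S=134.8530 intr=0.0000 cont=0.0000 V=0.0000[hold]; j=5 S=145.2734 intr=0.0000 cont=0.0000 V=0.0000[hold]; j=6 S=156.4990 intr=0.0000 cont=0.0000 V=0.0000[hold]  S*(6)=116.2009
k=5: j=0 S=103.9252 intr=16.5148 cont=16.0733 V=16.5148[EX]; j=1 S=111.9558 intr=8.4842 cont=8.0428 V=8.4842[EX]; j=2 S=120.6069 intr=0.0000 cont=1.9424 V=1.9424[hold]; j=3 S=129.9265 intr=0.0000 cont=0.0000 V=0.0000[hold]; j=4 S=139.9662 intr=0.0000 cont=0.0000 V=0.0000[hold]; j=5 S=150.7818 intr=0.0000 cont=0.0000 V=0.0000[hold]  S*(5)=111.9558
k=4: j=0 S=107.8658 intr=12.5742 cont=12.1327 V=12.5742[EX]; j=1 S=116.2009 intr=4.2391 cont=4.9328 V=4.9328[hold]; j=2 S=125.1800 intr=0.0000 cont=0.8900 V=0.8900[hold]; j=3 S=134.8530 intr=0.0000 cont=0.0000 V=0.0000[hold]; j=4 S=145.2734 intr=0.0000 cont=0.0000 V=0.0000[hold]  S*(4)=107.8658
k=3: j=0 S=111.9558 intr=8.4842 cont=8.4160 V=8.4842[EX]; j=1 S=120.6069 intr=0.0000 cont=2.7392 V=2.7392[hold]; j=2 S=129.9265 intr=0.0000 cont=0.4078 V=0.4078[hold]; j=3 S=139.9662 intr=0.0000 cont=0.0000 V=0.0000[hold]  S*(3)=111.9558
k=2: j=0 S=116.2009 intr=4.2391 cont=5.3615 V=5.3615[hold]; j=1 S=125.1800 intr=0.0000 cont=1.4745 V=1.4745[hold]; j=2 S=134.8530 intr=0.0000 cont=0.1869 V=0.1869[hold]  S*(2)=-
k=1: j=0 S=120.6069 intr=0.0000 cont=3.2502 V=3.2502[hold]; j=1 S=129.9265 intr=0.0000 cont=0.7762 V=0.7762[hold]  S*(1)=-
k=0: j=0 S=125.1800 intr=0.0000 cont=1.9069 V=1.9069[hold]  S*(0)=-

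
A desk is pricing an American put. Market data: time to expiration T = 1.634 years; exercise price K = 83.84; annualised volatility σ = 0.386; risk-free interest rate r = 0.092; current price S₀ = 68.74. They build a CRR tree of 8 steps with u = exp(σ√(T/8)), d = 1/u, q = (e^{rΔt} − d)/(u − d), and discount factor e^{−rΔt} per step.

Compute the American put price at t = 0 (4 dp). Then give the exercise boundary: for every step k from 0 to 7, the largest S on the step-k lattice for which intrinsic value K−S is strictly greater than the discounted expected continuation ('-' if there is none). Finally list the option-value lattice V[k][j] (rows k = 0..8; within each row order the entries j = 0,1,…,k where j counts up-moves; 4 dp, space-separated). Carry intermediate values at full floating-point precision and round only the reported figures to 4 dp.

price = 18.5907
boundary = - 57.7361 48.4937 57.7361 48.4937 57.7361 48.4937 57.7361
tree:
18.5907
26.1039 12.0798
35.3463 18.0600 6.7964
43.1092 26.1039 11.0208 2.9998
49.6294 35.3463 17.3044 5.4073 0.8036
55.1058 43.1092 26.1039 9.5128 1.6731 0.0000
59.7056 49.6294 35.3463 16.1718 3.4834 0.0000 0.0000
63.5691 55.1058 43.1092 26.1039 7.2525 0.0000 0.0000 0.0000
66.8140 59.7056 49.6294 35.3463 15.1000 0.0000 0.0000 0.0000 0.0000

Δt=0.20425, u=1.19059, d=0.83992, q=0.51059, disc=e^(-rΔt)=0.98138
k=8 terminal: V=max(K-S,0) → 66.8140 59.7056 49.6294 35.3463 15.1000 0.0000 0.0000 0.0000 0.0000
k=7: j=0 S=20.2709 intr=63.5691 cont=62.0083 V=63.5691[EX]; j=1 S=28.7342 intr=55.1058 cont=53.5451 V=55.1058[EX]; j=2 S=40.7308 intr=43.1092 cont=41.5485 V=43.1092[EX]; j=3 S=57.7361 intr=26.1039 cont=24.5432 V=26.1039[EX]; j=4 S=81.8412 intr=1.9988 cont=7.2525 V=7.2525[hold]; j=5 S=116.0102 intr=0.0000 cont=0.0000 V=0.0000[hold]; j=6 S=164.4450 intr=0.0000 cont=0.0000 V=0.0000[hold]; j=7 S=233.1015 intr=0.0000 cont=0.0000 V=0.0000[hold]  S*(7)=57.7361
k=6: j=0 S=24.1344 intr=59.7056 cont=58.1449 V=59.7056[EX]; j=1 S=34.2106 intr=49.6294 cont=48.0687 V=49.6294[EX]; j=2 S=48.4937 intr=35.3463 cont=33.7856 V=35.3463[EX]; j=3 S=68.7400 intr=15.1000 cont=16.1718 V=16.1718[hold]; j=4 S=97.4393 intr=0.0000 cont=3.4834 V=3.4834[hold]; j=5 S=138.1206 intr=0.0000 cont=0.0000 V=0.0000[hold]; j=6 S=195.7865 intr=0.0000 cont=0.0000 V=0.0000[hold]  S*(6)=48.4937
k=5: j=0 S=28.7342 intr=55.1058 cont=53.5451 V=55.1058[EX]; j=1 S=40.7308 intr=43.1092 cont=41.5485 V=43.1092[EX]; j=2 S=57.7361 intr=26.1039 cont=25.0803 V=26.1039[EX]; j=3 S=81.8412 intr=1.9988 cont=9.5128 V=9.5128[hold]; j=4 S=116.0102 intr=0.0000 cont=1.6731 V=1.6731[hold]; j=5 S=164.4450 intr=0.0000 cont=0.0000 V=0.0000[hold]  S*(5)=57.7361
k=4: j=0 S=34.2106 intr=49.6294 cont=48.0687 V=49.6294[EX]; j=1 S=48.4937 intr=35.3463 cont=33.7856 V=35.3463[EX]; j=2 S=68.7400 intr=15.1000 cont=17.3044 V=17.3044[hold]; j=3 S=97.4393 intr=0.0000 cont=5.4073 V=5.4073[hold]; j=4 S=138.1206 intr=0.0000 cont=0.8036 V=0.8036[hold]  S*(4)=48.4937
k=3: j=0 S=40.7308 intr=43.1092 cont=41.5485 V=43.1092[EX]; j=1 S=57.7361 intr=26.1039 cont=25.6478 V=26.1039[EX]; j=2 S=81.8412 intr=1.9988 cont=11.0208 V=11.0208[hold]; j=3 S=116.0102 intr=0.0000 cont=2.9998 V=2.9998[hold]  S*(3)=57.7361
k=2: j=0 S=48.4937 intr=35.3463 cont=33.7856 V=35.3463[EX]; j=1 S=68.7400 intr=15.1000 cont=18.0600 V=18.0600[hold]; j=2 S=97.4393 intr=0.0000 cont=6.7964 V=6.7964[hold]  S*(2)=48.4937
k=1: j=0 S=57.7361 intr=26.1039 cont=26.0264 V=26.1039[EX]; j=1 S=81.8412 intr=1.9988 cont=12.0798 V=12.0798[hold]  S*(1)=57.7361
k=0: j=0 S=68.7400 intr=15.1000 cont=18.5907 V=18.5907[hold]  S*(0)=-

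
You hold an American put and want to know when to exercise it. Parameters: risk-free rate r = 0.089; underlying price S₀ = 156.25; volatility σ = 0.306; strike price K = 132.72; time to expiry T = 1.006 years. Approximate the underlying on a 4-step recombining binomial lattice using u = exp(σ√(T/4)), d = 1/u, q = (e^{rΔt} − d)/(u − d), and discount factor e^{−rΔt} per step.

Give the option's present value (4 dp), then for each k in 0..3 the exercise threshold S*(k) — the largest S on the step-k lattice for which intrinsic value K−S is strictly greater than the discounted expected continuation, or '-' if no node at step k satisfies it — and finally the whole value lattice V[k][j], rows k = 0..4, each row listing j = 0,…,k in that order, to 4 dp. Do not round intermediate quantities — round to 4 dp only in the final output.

params: Δt=0.25150 u=1.16586 d=0.85774 q=0.53517 e^(-rΔt)=0.97787
t_4 payoffs: 48.1462 17.7650 0.0000 0.0000 0.0000
t_3: node(3,0) S=98.6011 payoff=34.1189 vs cont=31.1812 → 34.1189 [stop]  node(3,1) S=134.0213 payoff=0.0000 vs cont=8.0748 → 8.0748 [wait]  node(3,2) S=182.1655 payoff=0.0000 vs cont=0.0000 → 0.0000 [wait]  node(3,3) S=247.6044 payoff=0.0000 vs cont=0.0000 → 0.0000 [wait]  ⇒ S*(3)=98.6011
t_2: node(2,0) S=114.9550 payoff=17.7650 vs cont=19.7341 → 19.7341 [wait]  node(2,1) S=156.2500 payoff=0.0000 vs cont=3.6703 → 3.6703 [wait]  node(2,2) S=212.3793 payoff=0.0000 vs cont=0.0000 → 0.0000 [wait]  ⇒ S*(2)=-
t_1: node(1,0) S=134.0213 payoff=0.0000 vs cont=10.8907 → 10.8907 [wait]  node(1,1) S=182.1655 payoff=0.0000 vs cont=1.6683 → 1.6683 [wait]  ⇒ S*(1)=-
t_0: node(0,0) S=156.2500 payoff=0.0000 vs cont=5.8233 → 5.8233 [wait]  ⇒ S*(0)=-

price = 5.8233
boundary = - - - 98.6011
tree:
5.8233
10.8907 1.6683
19.7341 3.6703 0.0000
34.1189 8.0748 0.0000 0.0000
48.1462 17.7650 0.0000 0.0000 0.0000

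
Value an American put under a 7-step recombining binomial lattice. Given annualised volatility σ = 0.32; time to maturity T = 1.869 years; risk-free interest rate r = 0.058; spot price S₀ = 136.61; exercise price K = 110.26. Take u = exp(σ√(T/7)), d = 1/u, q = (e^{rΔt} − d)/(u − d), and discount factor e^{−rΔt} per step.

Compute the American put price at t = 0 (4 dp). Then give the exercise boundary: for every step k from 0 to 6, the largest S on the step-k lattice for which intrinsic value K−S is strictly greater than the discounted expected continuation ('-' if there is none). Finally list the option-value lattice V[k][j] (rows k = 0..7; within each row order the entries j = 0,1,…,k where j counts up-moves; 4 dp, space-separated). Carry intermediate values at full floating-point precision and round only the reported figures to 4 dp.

params: Δt=0.26700 u=1.17981 d=0.84760 q=0.50573 e^(-rΔt)=0.98463
t_7 payoffs: 67.3255 50.4976 27.0740 0.0000 0.0000 0.0000 0.0000 0.0000
t_6: node(6,0) S=50.6544 payoff=59.6056 vs cont=57.9112 → 59.6056 [stop]  node(6,1) S=70.5081 payoff=39.7519 vs cont=38.0575 → 39.7519 [stop]  node(6,2) S=98.1433 payoff=12.1167 vs cont=13.1761 → 13.1761 [wait]  node(6,3) S=136.6100 payoff=0.0000 vs cont=0.0000 → 0.0000 [wait]  node(6,4) S=190.1534 payoff=0.0000 vs cont=0.0000 → 0.0000 [wait]  node(6,5) S=264.6828 payoff=0.0000 vs cont=0.0000 → 0.0000 [wait]  node(6,6) S=368.4236 payoff=0.0000 vs cont=0.0000 → 0.0000 [wait]  ⇒ S*(6)=70.5081
t_5: node(5,0) S=59.7624 payoff=50.4976 vs cont=48.8032 → 50.4976 [stop]  node(5,1) S=83.1860 payoff=27.0740 vs cont=25.9073 → 27.0740 [stop]  node(5,2) S=115.7902 payoff=0.0000 vs cont=6.4124 → 6.4124 [wait]  node(5,3) S=161.1734 payoff=0.0000 vs cont=0.0000 → 0.0000 [wait]  node(5,4) S=224.3443 payoff=0.0000 vs cont=0.0000 → 0.0000 [wait]  node(5,5) S=312.2746 payoff=0.0000 vs cont=0.0000 → 0.0000 [wait]  ⇒ S*(5)=83.1860
t_4: node(4,0) S=70.5081 payoff=39.7519 vs cont=38.0575 → 39.7519 [stop]  node(4,1) S=98.1433 payoff=12.1167 vs cont=16.3693 → 16.3693 [wait]  node(4,2) S=136.6100 payoff=0.0000 vs cont=3.1207 → 3.1207 [wait]  node(4,3) S=190.1534 payoff=0.0000 vs cont=0.0000 → 0.0000 [wait]  node(4,4) S=264.6828 payoff=0.0000 vs cont=0.0000 → 0.0000 [wait]  ⇒ S*(4)=70.5081
t_3: node(3,0) S=83.1860 payoff=27.0740 vs cont=27.4974 → 27.4974 [wait]  node(3,1) S=115.7902 payoff=0.0000 vs cont=9.5205 → 9.5205 [wait]  node(3,2) S=161.1734 payoff=0.0000 vs cont=1.5188 → 1.5188 [wait]  node(3,3) S=224.3443 payoff=0.0000 vs cont=0.0000 → 0.0000 [wait]  ⇒ S*(3)=-
t_2: node(2,0) S=98.1433 payoff=12.1167 vs cont=18.1230 → 18.1230 [wait]  node(2,1) S=136.6100 payoff=0.0000 vs cont=5.3896 → 5.3896 [wait]  node(2,2) S=190.1534 payoff=0.0000 vs cont=0.7391 → 0.7391 [wait]  ⇒ S*(2)=-
t_1: node(1,0) S=115.7902 payoff=0.0000 vs cont=11.5038 → 11.5038 [wait]  node(1,1) S=161.1734 payoff=0.0000 vs cont=2.9910 → 2.9910 [wait]  ⇒ S*(1)=-
t_0: node(0,0) S=136.6100 payoff=0.0000 vs cont=7.0880 → 7.0880 [wait]  ⇒ S*(0)=-

price = 7.0880
boundary = - - - - 70.5081 83.1860 70.5081
tree:
7.0880
11.5038 2.9910
18.1230 5.3896 0.7391
27.4974 9.5205 1.5188 0.0000
39.7519 16.3693 3.1207 0.0000 0.0000
50.4976 27.0740 6.4124 0.0000 0.0000 0.0000
59.6056 39.7519 13.1761 0.0000 0.0000 0.0000 0.0000
67.3255 50.4976 27.0740 0.0000 0.0000 0.0000 0.0000 0.0000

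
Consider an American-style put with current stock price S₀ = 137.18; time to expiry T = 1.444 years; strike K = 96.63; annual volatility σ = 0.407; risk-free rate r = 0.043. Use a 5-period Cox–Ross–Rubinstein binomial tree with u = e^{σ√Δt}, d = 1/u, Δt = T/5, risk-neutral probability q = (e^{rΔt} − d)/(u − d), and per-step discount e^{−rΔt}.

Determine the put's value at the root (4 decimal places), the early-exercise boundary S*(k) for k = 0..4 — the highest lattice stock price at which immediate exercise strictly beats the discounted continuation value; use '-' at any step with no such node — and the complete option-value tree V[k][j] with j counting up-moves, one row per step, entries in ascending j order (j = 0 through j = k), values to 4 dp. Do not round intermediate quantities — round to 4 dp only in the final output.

params: Δt=0.28880 u=1.24449 d=0.80354 q=0.47388 e^(-rΔt)=0.98766
t_5 payoffs: 50.6741 25.4560 0.0000 0.0000 0.0000 0.0000
t_4: node(4,0) S=57.1915 payoff=39.4385 vs cont=38.2460 → 39.4385 [stop]  node(4,1) S=88.5750 payoff=8.0550 vs cont=13.2278 → 13.2278 [wait]  node(4,2) S=137.1800 payoff=0.0000 vs cont=0.0000 → 0.0000 [wait]  node(4,3) S=212.4568 payoff=0.0000 vs cont=0.0000 → 0.0000 [wait]  node(4,4) S=329.0412 payoff=0.0000 vs cont=0.0000 → 0.0000 [wait]  ⇒ S*(4)=57.1915
t_3: node(3,0) S=71.1740 payoff=25.4560 vs cont=26.6844 → 26.6844 [wait]  node(3,1) S=110.2303 payoff=0.0000 vs cont=6.8736 → 6.8736 [wait]  node(3,2) S=170.7185 payoff=0.0000 vs cont=0.0000 → 0.0000 [wait]  node(3,3) S=264.3994 payoff=0.0000 vs cont=0.0000 → 0.0000 [wait]  ⇒ S*(3)=-
t_2: node(2,0) S=88.5750 payoff=8.0550 vs cont=17.0831 → 17.0831 [wait]  node(2,1) S=137.1800 payoff=0.0000 vs cont=3.5717 → 3.5717 [wait]  node(2,2) S=212.4568 payoff=0.0000 vs cont=0.0000 → 0.0000 [wait]  ⇒ S*(2)=-
t_1: node(1,0) S=110.2303 payoff=0.0000 vs cont=10.5486 → 10.5486 [wait]  node(1,1) S=170.7185 payoff=0.0000 vs cont=1.8560 → 1.8560 [wait]  ⇒ S*(1)=-
t_0: node(0,0) S=137.1800 payoff=0.0000 vs cont=6.3500 → 6.3500 [wait]  ⇒ S*(0)=-

price = 6.3500
boundary = - - - - 57.1915
tree:
6.3500
10.5486 1.8560
17.0831 3.5717 0.0000
26.6844 6.8736 0.0000 0.0000
39.4385 13.2278 0.0000 0.0000 0.0000
50.6741 25.4560 0.0000 0.0000 0.0000 0.0000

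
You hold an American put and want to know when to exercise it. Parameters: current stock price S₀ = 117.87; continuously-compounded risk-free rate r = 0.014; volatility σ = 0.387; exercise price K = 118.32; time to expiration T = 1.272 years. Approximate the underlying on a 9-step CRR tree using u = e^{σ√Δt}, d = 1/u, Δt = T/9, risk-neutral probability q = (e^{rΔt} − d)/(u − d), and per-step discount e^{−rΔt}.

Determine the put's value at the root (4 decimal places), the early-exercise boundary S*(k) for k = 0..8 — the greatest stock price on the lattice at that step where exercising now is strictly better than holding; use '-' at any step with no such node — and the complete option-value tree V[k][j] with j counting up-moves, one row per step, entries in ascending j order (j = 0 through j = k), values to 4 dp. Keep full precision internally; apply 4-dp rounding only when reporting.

price = 20.1663
boundary = - - - - 65.8660 56.9476 65.8660 76.1810 88.1114
tree:
20.1663
26.7780 12.8097
34.5792 18.1103 6.8978
43.3004 24.9089 10.5347 2.8334
52.4540 33.1801 15.7044 4.7604 0.6765
61.3724 42.5949 22.7234 7.8706 1.2800 0.0000
69.0832 52.4540 31.6776 12.7409 2.4221 0.0000 0.0000
75.7499 61.3724 42.1390 20.0366 4.5831 0.0000 0.0000 0.0000
81.5140 69.0832 52.4540 30.2086 8.6722 0.0000 0.0000 0.0000 0.0000
86.4976 75.7499 61.3724 42.1390 16.4098 0.0000 0.0000 0.0000 0.0000 0.0000

params: Δt=0.14133 u=1.15661 d=0.86460 q=0.47047 e^(-rΔt)=0.99802
t_9 payoffs: 86.4976 75.7499 61.3724 42.1390 16.4098 0.0000 0.0000 0.0000 0.0000 0.0000
t_8: node(8,0) S=36.8060 payoff=81.5140 vs cont=81.2801 → 81.5140 [stop]  node(8,1) S=49.2368 payoff=69.0832 vs cont=68.8493 → 69.0832 [stop]  node(8,2) S=65.8660 payoff=52.4540 vs cont=52.2201 → 52.4540 [stop]  node(8,3) S=88.1114 payoff=30.2086 vs cont=29.9747 → 30.2086 [stop]  node(8,4) S=117.8700 payoff=0.4500 vs cont=8.6722 → 8.6722 [wait]  node(8,5) S=157.6792 payoff=0.0000 vs cont=0.0000 → 0.0000 [wait]  node(8,6) S=210.9334 payoff=0.0000 vs cont=0.0000 → 0.0000 [wait]  node(8,7) S=282.1736 payoff=0.0000 vs cont=0.0000 → 0.0000 [wait]  node(8,8) S=377.4744 payoff=0.0000 vs cont=0.0000 → 0.0000 [wait]  ⇒ S*(8)=88.1114
t_7: node(7,0) S=42.5701 payoff=75.7499 vs cont=75.5160 → 75.7499 [stop]  node(7,1) S=56.9476 payoff=61.3724 vs cont=61.1385 → 61.3724 [stop]  node(7,2) S=76.1810 payoff=42.1390 vs cont=41.9051 → 42.1390 [stop]  node(7,3) S=101.9102 payoff=16.4098 vs cont=20.0366 → 20.0366 [wait]  node(7,4) S=136.3292 payoff=0.0000 vs cont=4.5831 → 4.5831 [wait]  node(7,5) S=182.3727 payoff=0.0000 vs cont=0.0000 → 0.0000 [wait]  node(7,6) S=243.9669 payoff=0.0000 vs cont=0.0000 → 0.0000 [wait]  node(7,7) S=326.3638 payoff=0.0000 vs cont=0.0000 → 0.0000 [wait]  ⇒ S*(7)=76.1810
t_6: node(6,0) S=49.2368 payoff=69.0832 vs cont=68.8493 → 69.0832 [stop]  node(6,1) S=65.8660 payoff=52.4540 vs cont=52.2201 → 52.4540 [stop]  node(6,2) S=88.1114 payoff=30.2086 vs cont=31.6776 → 31.6776 [wait]  node(6,3) S=117.8700 payoff=0.4500 vs cont=12.7409 → 12.7409 [wait]  node(6,4) S=157.6792 payoff=0.0000 vs cont=2.4221 → 2.4221 [wait]  node(6,5) S=210.9334 payoff=0.0000 vs cont=0.0000 → 0.0000 [wait]  node(6,6) S=282.1736 payoff=0.0000 vs cont=0.0000 → 0.0000 [wait]  ⇒ S*(6)=65.8660
t_5: node(5,0) S=56.9476 payoff=61.3724 vs cont=61.1385 → 61.3724 [stop]  node(5,1) S=76.1810 payoff=42.1390 vs cont=42.5949 → 42.5949 [wait]  node(5,2) S=101.9102 payoff=16.4098 vs cont=22.7234 → 22.7234 [wait]  node(5,3) S=136.3292 payoff=0.0000 vs cont=7.8706 → 7.8706 [wait]  node(5,4) S=182.3727 payoff=0.0000 vs cont=1.2800 → 1.2800 [wait]  node(5,5) S=243.9669 payoff=0.0000 vs cont=0.0000 → 0.0000 [wait]  ⇒ S*(5)=56.9476
t_4: node(4,0) S=65.8660 payoff=52.4540 vs cont=52.4342 → 52.4540 [stop]  node(4,1) S=88.1114 payoff=30.2086 vs cont=33.1801 → 33.1801 [wait]  node(4,2) S=117.8700 payoff=0.4500 vs cont=15.7044 → 15.7044 [wait]  node(4,3) S=157.6792 payoff=0.0000 vs cont=4.7604 → 4.7604 [wait]  node(4,4) S=210.9334 payoff=0.0000 vs cont=0.6765 → 0.6765 [wait]  ⇒ S*(4)=65.8660
t_3: node(3,0) S=76.1810 payoff=42.1390 vs cont=43.3004 → 43.3004 [wait]  node(3,1) S=101.9102 payoff=16.4098 vs cont=24.9089 → 24.9089 [wait]  node(3,2) S=136.3292 payoff=0.0000 vs cont=10.5347 → 10.5347 [wait]  node(3,3) S=182.3727 payoff=0.0000 vs cont=2.8334 → 2.8334 [wait]  ⇒ S*(3)=-
t_2: node(2,0) S=88.1114 payoff=30.2086 vs cont=34.5792 → 34.5792 [wait]  node(2,1) S=117.8700 payoff=0.4500 vs cont=18.1103 → 18.1103 [wait]  node(2,2) S=157.6792 payoff=0.0000 vs cont=6.8978 → 6.8978 [wait]  ⇒ S*(2)=-
t_1: node(1,0) S=101.9102 payoff=16.4098 vs cont=26.7780 → 26.7780 [wait]  node(1,1) S=136.3292 payoff=0.0000 vs cont=12.8097 → 12.8097 [wait]  ⇒ S*(1)=-
t_0: node(0,0) S=117.8700 payoff=0.4500 vs cont=20.1663 → 20.1663 [wait]  ⇒ S*(0)=-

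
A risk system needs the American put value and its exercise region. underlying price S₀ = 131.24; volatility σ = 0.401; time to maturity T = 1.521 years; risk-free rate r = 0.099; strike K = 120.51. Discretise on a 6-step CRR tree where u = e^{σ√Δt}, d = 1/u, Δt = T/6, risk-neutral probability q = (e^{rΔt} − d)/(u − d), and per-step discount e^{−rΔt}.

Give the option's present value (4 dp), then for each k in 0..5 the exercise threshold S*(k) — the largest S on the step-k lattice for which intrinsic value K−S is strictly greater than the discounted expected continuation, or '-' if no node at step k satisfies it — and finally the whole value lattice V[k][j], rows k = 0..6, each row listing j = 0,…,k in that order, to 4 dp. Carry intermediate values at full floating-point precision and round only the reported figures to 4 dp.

Δt=0.25350  u=1.22372  d=0.81718  q=0.51221  discount=0.97522
step 6 (expiry): payoffs max(K−S,0) = 81.4290 61.9862 32.8706 0.0000 0.0000 0.0000 0.0000
step 5: (k=5,j=0): S=47.8243, (K−S)⁺=72.6857, hold=69.6989 ⇒ V=72.6857 exercise | (k=5,j=1): S=71.6170, (K−S)⁺=48.8930, hold=45.9063 ⇒ V=48.8930 exercise | (k=5,j=2): S=107.2464, (K−S)⁺=13.2636, hold=15.6366 ⇒ V=15.6366 continue | (k=5,j=3): S=160.6015, (K−S)⁺=0.0000, hold=0.0000 ⇒ V=0.0000 continue | (k=5,j=4): S=240.5008, (K−S)⁺=0.0000, hold=0.0000 ⇒ V=0.0000 continue | (k=5,j=5): S=360.1501, (K−S)⁺=0.0000, hold=0.0000 ⇒ V=0.0000 continue  boundary S*=71.6170
step 4: (k=4,j=0): S=58.5238, (K−S)⁺=61.9862, hold=58.9995 ⇒ V=61.9862 exercise | (k=4,j=1): S=87.6394, (K−S)⁺=32.8706, hold=31.0692 ⇒ V=32.8706 exercise | (k=4,j=2): S=131.2400, (K−S)⁺=0.0000, hold=7.4384 ⇒ V=7.4384 continue | (k=4,j=3): S=196.5319, (K−S)⁺=0.0000, hold=0.0000 ⇒ V=0.0000 continue | (k=4,j=4): S=294.3066, (K−S)⁺=0.0000, hold=0.0000 ⇒ V=0.0000 continue  boundary S*=87.6394
step 3: (k=3,j=0): S=71.6170, (K−S)⁺=48.8930, hold=45.9063 ⇒ V=48.8930 exercise | (k=3,j=1): S=107.2464, (K−S)⁺=13.2636, hold=19.3522 ⇒ V=19.3522 continue | (k=3,j=2): S=160.6015, (K−S)⁺=0.0000, hold=3.5385 ⇒ V=3.5385 continue | (k=3,j=3): S=240.5008, (K−S)⁺=0.0000, hold=0.0000 ⇒ V=0.0000 continue  boundary S*=71.6170
step 2: (k=2,j=0): S=87.6394, (K−S)⁺=32.8706, hold=32.9252 ⇒ V=32.9252 continue | (k=2,j=1): S=131.2400, (K−S)⁺=0.0000, hold=10.9734 ⇒ V=10.9734 continue | (k=2,j=2): S=196.5319, (K−S)⁺=0.0000, hold=1.6833 ⇒ V=1.6833 continue  boundary S*=-
step 1: (k=1,j=0): S=107.2464, (K−S)⁺=13.2636, hold=21.1440 ⇒ V=21.1440 continue | (k=1,j=1): S=160.6015, (K−S)⁺=0.0000, hold=6.0609 ⇒ V=6.0609 continue  boundary S*=-
step 0: (k=0,j=0): S=131.2400, (K−S)⁺=0.0000, hold=13.0857 ⇒ V=13.0857 continue  boundary S*=-

price = 13.0857
boundary = - - - 71.6170 87.6394 71.6170
tree:
13.0857
21.1440 6.0609
32.9252 10.9734 1.6833
48.8930 19.3522 3.5385 0.0000
61.9862 32.8706 7.4384 0.0000 0.0000
72.6857 48.8930 15.6366 0.0000 0.0000 0.0000
81.4290 61.9862 32.8706 0.0000 0.0000 0.0000 0.0000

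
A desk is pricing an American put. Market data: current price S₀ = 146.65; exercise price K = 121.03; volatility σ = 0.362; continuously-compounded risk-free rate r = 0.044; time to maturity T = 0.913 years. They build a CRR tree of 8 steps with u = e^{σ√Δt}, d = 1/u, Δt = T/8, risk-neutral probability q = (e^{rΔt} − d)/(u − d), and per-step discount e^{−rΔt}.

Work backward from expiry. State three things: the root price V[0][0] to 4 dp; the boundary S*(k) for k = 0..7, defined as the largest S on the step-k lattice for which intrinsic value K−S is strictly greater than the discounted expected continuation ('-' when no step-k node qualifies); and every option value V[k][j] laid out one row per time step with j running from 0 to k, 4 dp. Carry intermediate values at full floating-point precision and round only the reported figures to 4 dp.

price = 7.1228
boundary = - - - - - 79.5661 89.9163 101.6131
tree:
7.1228
10.7859 3.3833
15.9218 5.5510 1.1618
22.7948 8.9318 2.0891 0.2086
31.4450 14.0255 3.7219 0.4110 0.0000
41.4639 21.3401 6.5564 0.8100 0.0000 0.0000
50.6228 31.1137 11.3867 1.5962 0.0000 0.0000 0.0000
58.7274 41.4639 19.4169 3.1455 0.0000 0.0000 0.0000 0.0000
65.8991 50.6228 31.1137 6.1987 0.0000 0.0000 0.0000 0.0000 0.0000

Δt=0.11413  u=1.13008  d=0.88489  q=0.49000  discount=0.99499
step 8 (expiry): payoffs max(K−S,0) = 65.8991 50.6228 31.1137 6.1987 0.0000 0.0000 0.0000 0.0000 0.0000
step 7: (k=7,j=0): S=62.3026, (K−S)⁺=58.7274, hold=58.1212 ⇒ V=58.7274 exercise | (k=7,j=1): S=79.5661, (K−S)⁺=41.4639, hold=40.8577 ⇒ V=41.4639 exercise | (k=7,j=2): S=101.6131, (K−S)⁺=19.4169, hold=18.8107 ⇒ V=19.4169 exercise | (k=7,j=3): S=129.7691, (K−S)⁺=0.0000, hold=3.1455 ⇒ V=3.1455 continue | (k=7,j=4): S=165.7269, (K−S)⁺=0.0000, hold=0.0000 ⇒ V=0.0000 continue | (k=7,j=5): S=211.6482, (K−S)⁺=0.0000, hold=0.0000 ⇒ V=0.0000 continue | (k=7,j=6): S=270.2940, (K−S)⁺=0.0000, hold=0.0000 ⇒ V=0.0000 continue | (k=7,j=7): S=345.1899, (K−S)⁺=0.0000, hold=0.0000 ⇒ V=0.0000 continue  boundary S*=101.6131
step 6: (k=6,j=0): S=70.4072, (K−S)⁺=50.6228, hold=50.0166 ⇒ V=50.6228 exercise | (k=6,j=1): S=89.9163, (K−S)⁺=31.1137, hold=30.5074 ⇒ V=31.1137 exercise | (k=6,j=2): S=114.8313, (K−S)⁺=6.1987, hold=11.3867 ⇒ V=11.3867 continue | (k=6,j=3): S=146.6500, (K−S)⁺=0.0000, hold=1.5962 ⇒ V=1.5962 continue | (k=6,j=4): S=187.2853, (K−S)⁺=0.0000, hold=0.0000 ⇒ V=0.0000 continue | (k=6,j=5): S=239.1803, (K−S)⁺=0.0000, hold=0.0000 ⇒ V=0.0000 continue | (k=6,j=6): S=305.4550, (K−S)⁺=0.0000, hold=0.0000 ⇒ V=0.0000 continue  boundary S*=89.9163
step 5: (k=5,j=0): S=79.5661, (K−S)⁺=41.4639, hold=40.8577 ⇒ V=41.4639 exercise | (k=5,j=1): S=101.6131, (K−S)⁺=19.4169, hold=21.3401 ⇒ V=21.3401 continue | (k=5,j=2): S=129.7691, (K−S)⁺=0.0000, hold=6.5564 ⇒ V=6.5564 continue | (k=5,j=3): S=165.7269, (K−S)⁺=0.0000, hold=0.8100 ⇒ V=0.8100 continue | (k=5,j=4): S=211.6482, (K−S)⁺=0.0000, hold=0.0000 ⇒ V=0.0000 continue | (k=5,j=5): S=270.2940, (K−S)⁺=0.0000, hold=0.0000 ⇒ V=0.0000 continue  boundary S*=79.5661
step 4: (k=4,j=0): S=89.9163, (K−S)⁺=31.1137, hold=31.4450 ⇒ V=31.4450 continue | (k=4,j=1): S=114.8313, (K−S)⁺=6.1987, hold=14.0255 ⇒ V=14.0255 continue | (k=4,j=2): S=146.6500, (K−S)⁺=0.0000, hold=3.7219 ⇒ V=3.7219 continue | (k=4,j=3): S=187.2853, (K−S)⁺=0.0000, hold=0.4110 ⇒ V=0.4110 continue | (k=4,j=4): S=239.1803, (K−S)⁺=0.0000, hold=0.0000 ⇒ V=0.0000 continue  boundary S*=-
step 3: (k=3,j=0): S=101.6131, (K−S)⁺=19.4169, hold=22.7948 ⇒ V=22.7948 continue | (k=3,j=1): S=129.7691, (K−S)⁺=0.0000, hold=8.9318 ⇒ V=8.9318 continue | (k=3,j=2): S=165.7269, (K−S)⁺=0.0000, hold=2.0891 ⇒ V=2.0891 continue | (k=3,j=3): S=211.6482, (K−S)⁺=0.0000, hold=0.2086 ⇒ V=0.2086 continue  boundary S*=-
step 2: (k=2,j=0): S=114.8313, (K−S)⁺=6.1987, hold=15.9218 ⇒ V=15.9218 continue | (k=2,j=1): S=146.6500, (K−S)⁺=0.0000, hold=5.5510 ⇒ V=5.5510 continue | (k=2,j=2): S=187.2853, (K−S)⁺=0.0000, hold=1.1618 ⇒ V=1.1618 continue  boundary S*=-
step 1: (k=1,j=0): S=129.7691, (K−S)⁺=0.0000, hold=10.7859 ⇒ V=10.7859 continue | (k=1,j=1): S=165.7269, (K−S)⁺=0.0000, hold=3.3833 ⇒ V=3.3833 continue  boundary S*=-
step 0: (k=0,j=0): S=146.6500, (K−S)⁺=0.0000, hold=7.1228 ⇒ V=7.1228 continue  boundary S*=-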